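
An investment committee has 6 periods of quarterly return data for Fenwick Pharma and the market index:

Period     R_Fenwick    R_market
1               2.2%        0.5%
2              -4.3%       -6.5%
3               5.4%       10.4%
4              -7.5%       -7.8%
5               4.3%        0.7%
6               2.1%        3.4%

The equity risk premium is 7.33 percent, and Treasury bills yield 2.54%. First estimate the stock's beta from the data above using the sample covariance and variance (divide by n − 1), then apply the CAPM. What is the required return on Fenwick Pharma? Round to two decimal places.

Mean R_i = (2.2 − 4.3 + 5.4 − 7.5 + 4.3 + 2.1) / 6 = 0.3667%
Mean R_m = (0.5 − 6.5 + 10.4 − 7.8 + 0.7 + 3.4) / 6 = 0.1167%
Σ(R_i − R̄_i)(R_m − R̄_m) = 153.6033  ⇒  Cov = 153.6033 / 5 = 30.7207
Σ(R_m − R̄_m)² = 223.4683  ⇒  Var(R_m) = 223.4683 / 5 = 44.6937
β = Cov / Var(R_m) = 30.7207 / 44.6937 = 0.6874
E(R) = R_f + β × MRP = 2.54% + 0.6874 × 7.33% = 7.58%

7.58%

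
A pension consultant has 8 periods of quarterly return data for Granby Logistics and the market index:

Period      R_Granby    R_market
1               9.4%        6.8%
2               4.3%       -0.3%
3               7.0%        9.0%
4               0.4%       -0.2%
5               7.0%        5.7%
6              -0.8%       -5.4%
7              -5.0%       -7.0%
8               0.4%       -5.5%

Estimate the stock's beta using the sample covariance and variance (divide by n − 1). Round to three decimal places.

Mean R_i = (9.4 + 4.3 + 7.0 + 0.4 + 7.0 − 0.8 − 5.0 + 0.4) / 8 = 2.8375%
Mean R_m = (6.8 − 0.3 + 9.0 − 0.2 + 5.7 − 5.4 − 7.0 − 5.5) / 8 = 0.3875%
Σ(R_i − R̄_i)(R_m − R̄_m) = 193.7738  ⇒  Cov = 193.7738 / 7 = 27.6820
Σ(R_m − R̄_m)² = 267.0688  ⇒  Var(R_m) = 267.0688 / 7 = 38.1527
β = Cov / Var(R_m) = 27.6820 / 38.1527 = 0.7256

0.726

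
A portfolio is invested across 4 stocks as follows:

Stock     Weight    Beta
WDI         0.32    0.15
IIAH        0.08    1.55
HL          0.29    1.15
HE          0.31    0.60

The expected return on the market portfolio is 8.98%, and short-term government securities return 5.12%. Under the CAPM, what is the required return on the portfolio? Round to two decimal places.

β_P = Σ w_i β_i = 0.32×0.15 + 0.08×1.55 + 0.29×1.15 + 0.31×0.60 = 0.6915
MRP = 8.98% − 5.12% = 3.86%
E(R_P) = R_f + β_P × MRP = 5.12% + 0.6915 × 3.86% = 7.79%

7.79%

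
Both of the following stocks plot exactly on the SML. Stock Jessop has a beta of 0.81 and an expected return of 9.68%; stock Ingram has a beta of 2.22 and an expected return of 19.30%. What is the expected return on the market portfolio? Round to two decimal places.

10.98%

Both satisfy E(R) = R_f + β·MRP, so the slope of the SML is
MRP = (19.30% − 9.68%) / (2.22 − 0.81) = 9.62% / 1.41 = 6.8227%
R_f = E(R_Jessop) − β_Jessop·MRP = 9.68% − 0.81 × 6.8227% = 4.1536%
E(R_m) = R_f + MRP = 4.1536% + 6.8227% = 10.98%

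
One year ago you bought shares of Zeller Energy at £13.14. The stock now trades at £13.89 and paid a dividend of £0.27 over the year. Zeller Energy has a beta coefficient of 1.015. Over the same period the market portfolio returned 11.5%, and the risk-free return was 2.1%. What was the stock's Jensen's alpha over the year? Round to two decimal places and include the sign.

Realised HPR = (P1 + D1 − P0) / P0 = (13.89 + 0.27 − 13.14) / 13.14 = 1.02 / 13.14 = 7.7626%
MRP = 11.5% − 2.1% = 9.40%
CAPM required = R_f + β·MRP = 2.1% + 1.015 × 9.4% = 11.6410%
α = realised − required = 7.7626% − 11.6410% = -3.88%

-3.88%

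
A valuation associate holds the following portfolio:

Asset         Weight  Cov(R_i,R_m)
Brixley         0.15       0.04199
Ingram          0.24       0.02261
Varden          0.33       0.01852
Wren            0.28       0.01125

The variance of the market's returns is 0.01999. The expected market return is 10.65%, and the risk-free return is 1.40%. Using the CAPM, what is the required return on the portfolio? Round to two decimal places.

β_Brixley = 0.04199 / 0.01999 = 2.1006
β_Ingram = 0.02261 / 0.01999 = 1.1311
β_Varden = 0.01852 / 0.01999 = 0.9265
β_Wren = 0.01125 / 0.01999 = 0.5628
β_P = Σ w_i β_i = 0.15×2.1006 + 0.24×1.1311 + 0.33×0.9265 + 0.28×0.5628 = 1.0499
MRP = 10.65% − 1.40% = 9.25%
E(R_P) = R_f + β_P × MRP = 1.40% + 1.0499 × 9.25% = 11.11%

11.11%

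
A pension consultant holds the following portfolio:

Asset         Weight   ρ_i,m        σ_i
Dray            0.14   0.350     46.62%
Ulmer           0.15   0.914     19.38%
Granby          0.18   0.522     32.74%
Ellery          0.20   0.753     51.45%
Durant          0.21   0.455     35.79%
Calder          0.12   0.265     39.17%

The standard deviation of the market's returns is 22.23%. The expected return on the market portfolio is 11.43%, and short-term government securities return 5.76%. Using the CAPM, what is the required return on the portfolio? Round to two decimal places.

β_Dray = 0.350 × 46.62% / 22.23% = 0.7340
β_Ulmer = 0.914 × 19.38% / 22.23% = 0.7968
β_Granby = 0.522 × 32.74% / 22.23% = 0.7688
β_Ellery = 0.753 × 51.45% / 22.23% = 1.7428
β_Durant = 0.455 × 35.79% / 22.23% = 0.7325
β_Calder = 0.265 × 39.17% / 22.23% = 0.4669
β_P = Σ w_i β_i = 0.14×0.7340 + 0.15×0.7968 + 0.18×0.7688 + 0.20×1.7428 + 0.21×0.7325 + 0.12×0.4669 = 0.9191
MRP = 11.43% − 5.76% = 5.67%
E(R_P) = R_f + β_P × MRP = 5.76% + 0.9191 × 5.67% = 10.97%

10.97%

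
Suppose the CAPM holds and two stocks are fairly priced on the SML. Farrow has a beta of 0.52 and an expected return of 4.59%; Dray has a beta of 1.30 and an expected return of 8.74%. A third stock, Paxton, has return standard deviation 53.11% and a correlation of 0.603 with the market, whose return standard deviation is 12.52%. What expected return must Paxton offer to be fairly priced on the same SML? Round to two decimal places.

15.43%

MRP = (8.74% − 4.59%) / (1.30 − 0.52) = 5.3205%
R_f = 4.59% − 0.52 × 5.3205% = 1.8233%
β_Paxton = ρ·σ_i/σ_m = 0.603 × 53.11 / 12.52 = 2.5579
E(R_Paxton) = R_f + β × MRP = 1.8233% + 2.5579 × 5.3205% = 15.43%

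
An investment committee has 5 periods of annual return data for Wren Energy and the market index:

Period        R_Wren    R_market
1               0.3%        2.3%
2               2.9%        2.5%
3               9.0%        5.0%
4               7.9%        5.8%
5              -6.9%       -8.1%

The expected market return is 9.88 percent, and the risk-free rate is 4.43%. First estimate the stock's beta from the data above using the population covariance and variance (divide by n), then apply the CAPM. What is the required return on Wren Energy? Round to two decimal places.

Mean R_i = (0.3 + 2.9 + 9.0 + 7.9 − 6.9) / 5 = 2.6400%
Mean R_m = (2.3 + 2.5 + 5.0 + 5.8 − 8.1) / 5 = 1.5000%
Σ(R_i − R̄_i)(R_m − R̄_m) = 134.8500  ⇒  Cov = 134.8500 / 5 = 26.9700
Σ(R_m − R̄_m)² = 124.5400  ⇒  Var(R_m) = 124.5400 / 5 = 24.9080
β = Cov / Var(R_m) = 26.9700 / 24.9080 = 1.0828
MRP = 9.88% − 4.43% = 5.45%
E(R) = R_f + β × MRP = 4.43% + 1.0828 × 5.45% = 10.33%

10.33%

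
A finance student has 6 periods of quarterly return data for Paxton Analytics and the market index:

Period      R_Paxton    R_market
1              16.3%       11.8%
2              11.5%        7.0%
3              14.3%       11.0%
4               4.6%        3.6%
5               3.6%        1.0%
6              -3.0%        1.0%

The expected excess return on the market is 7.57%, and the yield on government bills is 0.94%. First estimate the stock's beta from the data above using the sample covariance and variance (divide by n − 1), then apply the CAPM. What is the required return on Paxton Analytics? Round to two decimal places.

11.98%

Mean R_i = (16.3 + 11.5 + 14.3 + 4.6 + 3.6 − 3.0) / 6 = 7.8833%
Mean R_m = (11.8 + 7.0 + 11.0 + 3.6 + 1.0 + 1.0) / 6 = 5.9000%
Σ(R_i − R̄_i)(R_m − R̄_m) = 168.2300  ⇒  Cov = 168.2300 / 5 = 33.6460
Σ(R_m − R̄_m)² = 115.3400  ⇒  Var(R_m) = 115.3400 / 5 = 23.0680
β = Cov / Var(R_m) = 33.6460 / 23.0680 = 1.4586
E(R) = R_f + β × MRP = 0.94% + 1.4586 × 7.57% = 11.98%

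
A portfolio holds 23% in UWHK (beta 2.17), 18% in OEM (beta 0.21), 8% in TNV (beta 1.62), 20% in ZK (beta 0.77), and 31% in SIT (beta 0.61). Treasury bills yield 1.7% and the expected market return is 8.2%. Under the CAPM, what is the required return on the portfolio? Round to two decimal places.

β_P = Σ w_i β_i = 0.23×2.17 + 0.18×0.21 + 0.08×1.62 + 0.20×0.77 + 0.31×0.61 = 1.0096
MRP = 8.2% − 1.7% = 6.50%
E(R_P) = R_f + β_P × MRP = 1.7% + 1.0096 × 6.5% = 8.26%

8.26%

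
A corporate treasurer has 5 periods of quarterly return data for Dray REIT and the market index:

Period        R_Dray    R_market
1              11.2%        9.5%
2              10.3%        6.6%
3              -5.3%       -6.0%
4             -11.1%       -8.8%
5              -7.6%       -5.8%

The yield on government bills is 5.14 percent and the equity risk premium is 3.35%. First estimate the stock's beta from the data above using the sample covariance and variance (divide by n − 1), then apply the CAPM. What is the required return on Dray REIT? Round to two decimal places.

9.32%

Mean R_i = (11.2 + 10.3 − 5.3 − 11.1 − 7.6) / 5 = -0.5000%
Mean R_m = (9.5 + 6.6 − 6.0 − 8.8 − 5.8) / 5 = -0.9000%
Σ(R_i − R̄_i)(R_m − R̄_m) = 345.6900  ⇒  Cov = 345.6900 / 4 = 86.4225
Σ(R_m − R̄_m)² = 276.8400  ⇒  Var(R_m) = 276.8400 / 4 = 69.2100
β = Cov / Var(R_m) = 86.4225 / 69.2100 = 1.2487
E(R) = R_f + β × MRP = 5.14% + 1.2487 × 3.35% = 9.32%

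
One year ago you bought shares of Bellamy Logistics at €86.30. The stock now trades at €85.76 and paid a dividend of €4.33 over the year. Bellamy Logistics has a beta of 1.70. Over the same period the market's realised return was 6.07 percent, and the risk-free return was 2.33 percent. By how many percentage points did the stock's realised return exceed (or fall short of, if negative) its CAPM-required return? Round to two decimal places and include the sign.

Realised HPR = (P1 + D1 − P0) / P0 = (85.76 + 4.33 − 86.30) / 86.30 = 3.79 / 86.30 = 4.3917%
MRP = 6.07% − 2.33% = 3.74%
CAPM required = R_f + β·MRP = 2.33% + 1.70 × 3.74% = 8.6880%
α = realised − required = 4.3917% − 8.6880% = -4.30%

-4.30%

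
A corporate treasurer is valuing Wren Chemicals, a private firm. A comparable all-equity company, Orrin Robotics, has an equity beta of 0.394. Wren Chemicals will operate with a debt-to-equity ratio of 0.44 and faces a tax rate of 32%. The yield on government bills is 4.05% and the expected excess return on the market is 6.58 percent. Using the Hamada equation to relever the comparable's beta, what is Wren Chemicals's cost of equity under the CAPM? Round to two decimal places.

7.42%

β_L = β_U × [1 + (1 − t)(D/E)] = 0.394 × [1 + (1 − 0.32) × 0.44]
    = 0.394 × [1 + 0.68 × 0.44] = 0.394 × 1.2992 = 0.5119
E(R) = R_f + β_L × MRP = 4.05% + 0.5119 × 6.58% = 7.42%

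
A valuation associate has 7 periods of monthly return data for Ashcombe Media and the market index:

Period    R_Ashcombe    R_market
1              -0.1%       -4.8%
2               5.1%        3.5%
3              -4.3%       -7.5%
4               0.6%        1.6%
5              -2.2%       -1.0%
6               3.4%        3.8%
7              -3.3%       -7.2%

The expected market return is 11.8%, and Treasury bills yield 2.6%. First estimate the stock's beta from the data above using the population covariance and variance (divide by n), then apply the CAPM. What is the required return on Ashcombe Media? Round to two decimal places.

Mean R_i = (-0.1 + 5.1 − 4.3 + 0.6 − 2.2 + 3.4 − 3.3) / 7 = -0.1143%
Mean R_m = (-4.8 + 3.5 − 7.5 + 1.6 − 1.0 + 3.8 − 7.2) / 7 = -1.6571%
Σ(R_i − R̄_i)(R_m − R̄_m) = 89.0943  ⇒  Cov = 89.0943 / 7 = 12.7278
Σ(R_m − R̄_m)² = 142.1571  ⇒  Var(R_m) = 142.1571 / 7 = 20.3082
β = Cov / Var(R_m) = 12.7278 / 20.3082 = 0.6267
MRP = 11.8% − 2.6% = 9.20%
E(R) = R_f + β × MRP = 2.6% + 0.6267 × 9.2% = 8.37%

8.37%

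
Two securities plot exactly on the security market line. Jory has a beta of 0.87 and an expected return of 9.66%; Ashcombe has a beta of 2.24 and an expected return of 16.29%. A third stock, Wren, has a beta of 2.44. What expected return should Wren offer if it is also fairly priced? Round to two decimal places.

17.26%

MRP (SML slope) = (16.29% − 9.66%) / (2.24 − 0.87) = 6.63% / 1.37 = 4.8394%
R_f (intercept) = 9.66% − 0.87 × 4.8394% = 5.4497%
E(R_Wren) = R_f + β × MRP = 5.4497% + 2.44 × 4.8394% = 17.26%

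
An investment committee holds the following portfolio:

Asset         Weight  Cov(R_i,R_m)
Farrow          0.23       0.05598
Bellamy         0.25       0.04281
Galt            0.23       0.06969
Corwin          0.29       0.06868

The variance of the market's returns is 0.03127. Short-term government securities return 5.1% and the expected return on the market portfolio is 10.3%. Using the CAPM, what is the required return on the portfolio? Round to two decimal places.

β_Farrow = 0.05598 / 0.03127 = 1.7902
β_Bellamy = 0.04281 / 0.03127 = 1.3690
β_Galt = 0.06969 / 0.03127 = 2.2287
β_Corwin = 0.06868 / 0.03127 = 2.1964
β_P = Σ w_i β_i = 0.23×1.7902 + 0.25×1.3690 + 0.23×2.2287 + 0.29×2.1964 = 1.9036
MRP = 10.3% − 5.1% = 5.20%
E(R_P) = R_f + β_P × MRP = 5.1% + 1.9036 × 5.2% = 15.00%

15.00%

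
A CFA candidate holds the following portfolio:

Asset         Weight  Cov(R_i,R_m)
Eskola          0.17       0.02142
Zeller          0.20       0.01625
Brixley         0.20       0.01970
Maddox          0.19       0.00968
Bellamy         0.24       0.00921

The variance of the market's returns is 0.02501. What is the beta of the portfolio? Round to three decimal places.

0.595

β_Eskola = 0.02142 / 0.02501 = 0.8565
β_Zeller = 0.01625 / 0.02501 = 0.6497
β_Brixley = 0.01970 / 0.02501 = 0.7877
β_Maddox = 0.00968 / 0.02501 = 0.3870
β_Bellamy = 0.00921 / 0.02501 = 0.3683
β_P = Σ w_i β_i = 0.17×0.8565 + 0.20×0.6497 + 0.20×0.7877 + 0.19×0.3870 + 0.24×0.3683 = 0.5950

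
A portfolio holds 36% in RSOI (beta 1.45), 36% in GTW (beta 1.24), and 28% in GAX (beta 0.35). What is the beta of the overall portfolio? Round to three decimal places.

1.066

β_P = Σ w_i β_i = 0.36×1.45 + 0.36×1.24 + 0.28×0.35 = 1.0664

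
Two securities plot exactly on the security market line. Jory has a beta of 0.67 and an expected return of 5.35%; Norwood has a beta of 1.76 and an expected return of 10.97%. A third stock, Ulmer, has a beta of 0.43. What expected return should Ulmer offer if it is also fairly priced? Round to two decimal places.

4.11%

MRP (SML slope) = (10.97% − 5.35%) / (1.76 − 0.67) = 5.62% / 1.09 = 5.1560%
R_f (intercept) = 5.35% − 0.67 × 5.1560% = 1.8955%
E(R_Ulmer) = R_f + β × MRP = 1.8955% + 0.43 × 5.1560% = 4.11%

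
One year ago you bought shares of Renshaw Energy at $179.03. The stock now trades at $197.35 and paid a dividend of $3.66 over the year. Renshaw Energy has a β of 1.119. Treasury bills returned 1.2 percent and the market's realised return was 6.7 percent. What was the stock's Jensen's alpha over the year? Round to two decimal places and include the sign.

+4.92%

Realised HPR = (P1 + D1 − P0) / P0 = (197.35 + 3.66 − 179.03) / 179.03 = 21.98 / 179.03 = 12.2773%
MRP = 6.7% − 1.2% = 5.50%
CAPM required = R_f + β·MRP = 1.2% + 1.119 × 5.5% = 7.3545%
α = realised − required = 12.2773% − 7.3545% = +4.92%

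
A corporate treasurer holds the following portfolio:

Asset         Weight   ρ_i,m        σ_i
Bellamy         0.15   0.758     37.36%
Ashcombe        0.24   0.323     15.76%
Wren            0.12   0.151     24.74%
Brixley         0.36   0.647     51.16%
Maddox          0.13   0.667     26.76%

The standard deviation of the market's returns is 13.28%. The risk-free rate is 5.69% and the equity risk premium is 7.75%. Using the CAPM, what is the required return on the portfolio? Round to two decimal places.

17.45%

β_Bellamy = 0.758 × 37.36% / 13.28% = 2.1324
β_Ashcombe = 0.323 × 15.76% / 13.28% = 0.3833
β_Wren = 0.151 × 24.74% / 13.28% = 0.2813
β_Brixley = 0.647 × 51.16% / 13.28% = 2.4925
β_Maddox = 0.667 × 26.76% / 13.28% = 1.3440
β_P = Σ w_i β_i = 0.15×2.1324 + 0.24×0.3833 + 0.12×0.2813 + 0.36×2.4925 + 0.13×1.3440 = 1.5176
E(R_P) = R_f + β_P × MRP = 5.69% + 1.5176 × 7.75% = 17.45%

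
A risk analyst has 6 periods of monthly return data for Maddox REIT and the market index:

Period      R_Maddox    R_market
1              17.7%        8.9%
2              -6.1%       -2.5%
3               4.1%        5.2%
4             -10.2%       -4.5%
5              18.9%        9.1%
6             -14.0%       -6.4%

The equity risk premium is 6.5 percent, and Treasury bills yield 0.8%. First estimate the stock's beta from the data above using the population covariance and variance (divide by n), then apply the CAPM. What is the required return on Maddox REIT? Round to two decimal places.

Mean R_i = (17.7 − 6.1 + 4.1 − 10.2 + 18.9 − 14.0) / 6 = 1.7333%
Mean R_m = (8.9 − 2.5 + 5.2 − 4.5 + 9.1 − 6.4) / 6 = 1.6333%
Σ(R_i − R̄_i)(R_m − R̄_m) = 484.6033  ⇒  Cov = 484.6033 / 6 = 80.7672
Σ(R_m − R̄_m)² = 240.5133  ⇒  Var(R_m) = 240.5133 / 6 = 40.0856
β = Cov / Var(R_m) = 80.7672 / 40.0856 = 2.0149
E(R) = R_f + β × MRP = 0.8% + 2.0149 × 6.5% = 13.90%

13.90%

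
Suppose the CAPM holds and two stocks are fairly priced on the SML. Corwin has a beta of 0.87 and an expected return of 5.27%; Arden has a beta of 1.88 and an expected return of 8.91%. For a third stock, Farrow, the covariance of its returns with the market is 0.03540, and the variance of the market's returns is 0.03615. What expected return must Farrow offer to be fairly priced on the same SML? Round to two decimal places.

MRP = (8.91% − 5.27%) / (1.88 − 0.87) = 3.6040%
R_f = 5.27% − 0.87 × 3.6040% = 2.1345%
β_Farrow = Cov / Var(R_m) = 0.03540 / 0.03615 = 0.9793
E(R_Farrow) = R_f + β × MRP = 2.1345% + 0.9793 × 3.6040% = 5.66%

5.66%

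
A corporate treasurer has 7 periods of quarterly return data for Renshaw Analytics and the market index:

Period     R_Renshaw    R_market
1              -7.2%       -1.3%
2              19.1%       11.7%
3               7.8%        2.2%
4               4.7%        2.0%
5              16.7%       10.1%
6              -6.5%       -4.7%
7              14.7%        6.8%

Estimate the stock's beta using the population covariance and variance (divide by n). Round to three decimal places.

Mean R_i = (-7.2 + 19.1 + 7.8 + 4.7 + 16.7 − 6.5 + 14.7) / 7 = 7.0429%
Mean R_m = (-1.3 + 11.7 + 2.2 + 2.0 + 10.1 − 4.7 + 6.8) / 7 = 3.8286%
Σ(R_i − R̄_i)(R_m − R̄_m) = 369.8214  ⇒  Cov = 369.8214 / 7 = 52.8316
Σ(R_m − R̄_m)² = 215.1543  ⇒  Var(R_m) = 215.1543 / 7 = 30.7363
β = Cov / Var(R_m) = 52.8316 / 30.7363 = 1.7189

1.719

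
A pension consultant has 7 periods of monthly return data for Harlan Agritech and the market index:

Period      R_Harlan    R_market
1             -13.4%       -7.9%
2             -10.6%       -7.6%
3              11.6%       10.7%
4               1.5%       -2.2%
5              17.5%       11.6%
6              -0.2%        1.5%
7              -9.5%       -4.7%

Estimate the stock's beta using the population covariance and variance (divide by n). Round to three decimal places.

1.395

Mean R_i = (-13.4 − 10.6 + 11.6 + 1.5 + 17.5 − 0.2 − 9.5) / 7 = -0.4429%
Mean R_m = (-7.9 − 7.6 + 10.7 − 2.2 + 11.6 + 1.5 − 4.7) / 7 = 0.2000%
Σ(R_i − R̄_i)(R_m − R̄_m) = 555.2100  ⇒  Cov = 555.2100 / 7 = 79.3157
Σ(R_m − R̄_m)² = 398.1200  ⇒  Var(R_m) = 398.1200 / 7 = 56.8743
β = Cov / Var(R_m) = 79.3157 / 56.8743 = 1.3946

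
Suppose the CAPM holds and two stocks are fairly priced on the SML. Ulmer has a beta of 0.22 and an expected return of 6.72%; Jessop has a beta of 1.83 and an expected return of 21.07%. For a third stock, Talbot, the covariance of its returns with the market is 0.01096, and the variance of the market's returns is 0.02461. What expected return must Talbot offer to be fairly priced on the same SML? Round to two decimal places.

8.73%

MRP = (21.07% − 6.72%) / (1.83 − 0.22) = 8.9130%
R_f = 6.72% − 0.22 × 8.9130% = 4.7591%
β_Talbot = Cov / Var(R_m) = 0.01096 / 0.02461 = 0.4453
E(R_Talbot) = R_f + β × MRP = 4.7591% + 0.4453 × 8.9130% = 8.73%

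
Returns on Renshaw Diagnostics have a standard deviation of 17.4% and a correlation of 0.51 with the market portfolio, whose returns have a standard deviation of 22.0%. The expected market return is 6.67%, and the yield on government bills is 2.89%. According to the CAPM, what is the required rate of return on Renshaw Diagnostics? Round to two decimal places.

β = ρ × σ_i / σ_m = 0.51 × 17.4% / 22.0% = 0.4034
MRP = 6.67% − 2.89% = 3.78%
E(R) = 2.89% + 0.4034 × 3.78% = 4.41%

4.41%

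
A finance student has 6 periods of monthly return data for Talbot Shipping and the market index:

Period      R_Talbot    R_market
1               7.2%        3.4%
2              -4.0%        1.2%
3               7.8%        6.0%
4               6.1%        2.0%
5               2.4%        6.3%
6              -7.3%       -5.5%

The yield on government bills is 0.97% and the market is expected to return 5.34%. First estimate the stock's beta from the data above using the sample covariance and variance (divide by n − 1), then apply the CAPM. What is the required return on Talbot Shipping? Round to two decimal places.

Mean R_i = (7.2 − 4.0 + 7.8 + 6.1 + 2.4 − 7.3) / 6 = 2.0333%
Mean R_m = (3.4 + 1.2 + 6.0 + 2.0 + 6.3 − 5.5) / 6 = 2.2333%
Σ(R_i − R̄_i)(R_m − R̄_m) = 106.7033  ⇒  Cov = 106.7033 / 5 = 21.3407
Σ(R_m − R̄_m)² = 93.0133  ⇒  Var(R_m) = 93.0133 / 5 = 18.6027
β = Cov / Var(R_m) = 21.3407 / 18.6027 = 1.1472
MRP = 5.34% − 0.97% = 4.37%
E(R) = R_f + β × MRP = 0.97% + 1.1472 × 4.37% = 5.98%

5.98%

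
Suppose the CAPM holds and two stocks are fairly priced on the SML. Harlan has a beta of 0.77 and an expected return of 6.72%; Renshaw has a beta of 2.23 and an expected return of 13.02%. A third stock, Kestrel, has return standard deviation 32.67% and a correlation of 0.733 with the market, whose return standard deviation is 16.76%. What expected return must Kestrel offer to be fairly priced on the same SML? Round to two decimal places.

9.56%

MRP = (13.02% − 6.72%) / (2.23 − 0.77) = 4.3151%
R_f = 6.72% − 0.77 × 4.3151% = 3.3974%
β_Kestrel = ρ·σ_i/σ_m = 0.733 × 32.67 / 16.76 = 1.4288
E(R_Kestrel) = R_f + β × MRP = 3.3974% + 1.4288 × 4.3151% = 9.56%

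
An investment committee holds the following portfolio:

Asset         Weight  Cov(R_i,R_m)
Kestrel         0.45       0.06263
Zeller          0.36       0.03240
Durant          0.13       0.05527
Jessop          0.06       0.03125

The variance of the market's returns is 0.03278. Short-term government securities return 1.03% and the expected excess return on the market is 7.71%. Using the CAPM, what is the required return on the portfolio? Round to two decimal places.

β_Kestrel = 0.06263 / 0.03278 = 1.9106
β_Zeller = 0.03240 / 0.03278 = 0.9884
β_Durant = 0.05527 / 0.03278 = 1.6861
β_Jessop = 0.03125 / 0.03278 = 0.9533
β_P = Σ w_i β_i = 0.45×1.9106 + 0.36×0.9884 + 0.13×1.6861 + 0.06×0.9533 = 1.4920
E(R_P) = R_f + β_P × MRP = 1.03% + 1.4920 × 7.71% = 12.53%

12.53%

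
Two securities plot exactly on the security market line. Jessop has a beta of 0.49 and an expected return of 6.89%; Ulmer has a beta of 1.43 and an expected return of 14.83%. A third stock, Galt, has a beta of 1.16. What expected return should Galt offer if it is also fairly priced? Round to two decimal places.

12.55%

MRP (SML slope) = (14.83% − 6.89%) / (1.43 − 0.49) = 7.94% / 0.94 = 8.4468%
R_f (intercept) = 6.89% − 0.49 × 8.4468% = 2.7511%
E(R_Galt) = R_f + β × MRP = 2.7511% + 1.16 × 8.4468% = 12.55%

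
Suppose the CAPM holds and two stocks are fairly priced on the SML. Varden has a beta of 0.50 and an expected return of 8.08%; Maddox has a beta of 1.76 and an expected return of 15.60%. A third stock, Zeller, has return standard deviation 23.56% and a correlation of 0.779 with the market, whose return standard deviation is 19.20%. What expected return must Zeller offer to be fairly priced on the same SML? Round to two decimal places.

10.80%

MRP = (15.60% − 8.08%) / (1.76 − 0.50) = 5.9683%
R_f = 8.08% − 0.50 × 5.9683% = 5.0959%
β_Zeller = ρ·σ_i/σ_m = 0.779 × 23.56 / 19.20 = 0.9559
E(R_Zeller) = R_f + β × MRP = 5.0959% + 0.9559 × 5.9683% = 10.80%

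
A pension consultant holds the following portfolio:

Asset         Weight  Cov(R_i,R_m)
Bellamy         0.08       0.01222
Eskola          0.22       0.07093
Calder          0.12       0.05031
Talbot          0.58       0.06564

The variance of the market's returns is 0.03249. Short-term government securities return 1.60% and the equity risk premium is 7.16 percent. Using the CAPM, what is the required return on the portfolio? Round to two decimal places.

14.97%

β_Bellamy = 0.01222 / 0.03249 = 0.3761
β_Eskola = 0.07093 / 0.03249 = 2.1831
β_Calder = 0.05031 / 0.03249 = 1.5485
β_Talbot = 0.06564 / 0.03249 = 2.0203
β_P = Σ w_i β_i = 0.08×0.3761 + 0.22×2.1831 + 0.12×1.5485 + 0.58×2.0203 = 1.8680
E(R_P) = R_f + β_P × MRP = 1.60% + 1.8680 × 7.16% = 14.97%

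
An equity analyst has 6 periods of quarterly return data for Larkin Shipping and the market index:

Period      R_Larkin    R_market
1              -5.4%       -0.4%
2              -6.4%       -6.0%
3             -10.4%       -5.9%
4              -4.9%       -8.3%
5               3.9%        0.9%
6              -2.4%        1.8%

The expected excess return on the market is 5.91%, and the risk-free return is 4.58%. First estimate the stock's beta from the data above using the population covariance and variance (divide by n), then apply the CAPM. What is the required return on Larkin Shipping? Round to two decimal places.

8.85%

Mean R_i = (-5.4 − 6.4 − 10.4 − 4.9 + 3.9 − 2.4) / 6 = -4.2667%
Mean R_m = (-0.4 − 6.0 − 5.9 − 8.3 + 0.9 + 1.8) / 6 = -2.9833%
Σ(R_i − R̄_i)(R_m − R̄_m) = 65.4067  ⇒  Cov = 65.4067 / 6 = 10.9011
Σ(R_m − R̄_m)² = 90.5083  ⇒  Var(R_m) = 90.5083 / 6 = 15.0847
β = Cov / Var(R_m) = 10.9011 / 15.0847 = 0.7227
E(R) = R_f + β × MRP = 4.58% + 0.7227 × 5.91% = 8.85%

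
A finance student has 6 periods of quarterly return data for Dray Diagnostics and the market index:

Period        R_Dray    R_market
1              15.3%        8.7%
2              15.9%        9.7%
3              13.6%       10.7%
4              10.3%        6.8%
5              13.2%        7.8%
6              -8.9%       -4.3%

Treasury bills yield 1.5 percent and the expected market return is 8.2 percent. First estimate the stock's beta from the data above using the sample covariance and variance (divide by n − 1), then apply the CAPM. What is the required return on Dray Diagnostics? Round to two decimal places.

Mean R_i = (15.3 + 15.9 + 13.6 + 10.3 + 13.2 − 8.9) / 6 = 9.9000%
Mean R_m = (8.7 + 9.7 + 10.7 + 6.8 + 7.8 − 4.3) / 6 = 6.5667%
Σ(R_i − R̄_i)(R_m − R̄_m) = 254.0700  ⇒  Cov = 254.0700 / 5 = 50.8140
Σ(R_m − R̄_m)² = 151.1133  ⇒  Var(R_m) = 151.1133 / 5 = 30.2227
β = Cov / Var(R_m) = 50.8140 / 30.2227 = 1.6813
MRP = 8.2% − 1.5% = 6.70%
E(R) = R_f + β × MRP = 1.5% + 1.6813 × 6.7% = 12.76%

12.76%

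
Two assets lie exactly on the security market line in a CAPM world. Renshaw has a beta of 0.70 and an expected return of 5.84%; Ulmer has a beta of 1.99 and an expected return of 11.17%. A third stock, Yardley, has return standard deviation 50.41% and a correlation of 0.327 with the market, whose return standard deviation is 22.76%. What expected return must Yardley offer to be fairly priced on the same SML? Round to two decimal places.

MRP = (11.17% − 5.84%) / (1.99 − 0.70) = 4.1318%
R_f = 5.84% − 0.70 × 4.1318% = 2.9477%
β_Yardley = ρ·σ_i/σ_m = 0.327 × 50.41 / 22.76 = 0.7243
E(R_Yardley) = R_f + β × MRP = 2.9477% + 0.7243 × 4.1318% = 5.94%

5.94%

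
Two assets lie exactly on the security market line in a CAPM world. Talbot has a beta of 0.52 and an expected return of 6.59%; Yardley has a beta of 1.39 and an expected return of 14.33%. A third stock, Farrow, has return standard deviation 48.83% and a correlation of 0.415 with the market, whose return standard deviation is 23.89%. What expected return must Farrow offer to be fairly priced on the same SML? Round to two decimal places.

9.51%

MRP = (14.33% − 6.59%) / (1.39 − 0.52) = 8.8966%
R_f = 6.59% − 0.52 × 8.8966% = 1.9638%
β_Farrow = ρ·σ_i/σ_m = 0.415 × 48.83 / 23.89 = 0.8482
E(R_Farrow) = R_f + β × MRP = 1.9638% + 0.8482 × 8.8966% = 9.51%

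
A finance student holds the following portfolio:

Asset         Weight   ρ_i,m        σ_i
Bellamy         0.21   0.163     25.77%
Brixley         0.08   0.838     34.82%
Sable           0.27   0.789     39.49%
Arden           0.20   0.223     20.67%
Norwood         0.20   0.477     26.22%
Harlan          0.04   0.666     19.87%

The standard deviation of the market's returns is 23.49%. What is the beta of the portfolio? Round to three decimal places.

0.663

β_Bellamy = 0.163 × 25.77% / 23.49% = 0.1788
β_Brixley = 0.838 × 34.82% / 23.49% = 1.2422
β_Sable = 0.789 × 39.49% / 23.49% = 1.3264
β_Arden = 0.223 × 20.67% / 23.49% = 0.1962
β_Norwood = 0.477 × 26.22% / 23.49% = 0.5324
β_Harlan = 0.666 × 19.87% / 23.49% = 0.5634
β_P = Σ w_i β_i = 0.21×0.1788 + 0.08×1.2422 + 0.27×1.3264 + 0.20×0.1962 + 0.20×0.5324 + 0.04×0.5634 = 0.6633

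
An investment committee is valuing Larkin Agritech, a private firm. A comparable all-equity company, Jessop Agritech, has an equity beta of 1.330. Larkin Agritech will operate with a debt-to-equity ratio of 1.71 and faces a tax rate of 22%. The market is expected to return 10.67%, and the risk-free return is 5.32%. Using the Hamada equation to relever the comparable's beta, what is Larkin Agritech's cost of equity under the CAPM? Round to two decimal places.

21.93%

β_L = β_U × [1 + (1 − t)(D/E)] = 1.330 × [1 + (1 − 0.22) × 1.71]
    = 1.330 × [1 + 0.78 × 1.71] = 1.330 × 2.3338 = 3.1040
MRP = 10.67% − 5.32% = 5.35%
E(R) = R_f + β_L × MRP = 5.32% + 3.1040 × 5.35% = 21.93%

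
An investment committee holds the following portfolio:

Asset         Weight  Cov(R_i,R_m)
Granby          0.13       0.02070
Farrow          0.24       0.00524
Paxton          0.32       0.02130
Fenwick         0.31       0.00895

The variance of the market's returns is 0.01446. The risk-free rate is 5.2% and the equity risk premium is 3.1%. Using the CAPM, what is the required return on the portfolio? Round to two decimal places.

8.10%

β_Granby = 0.02070 / 0.01446 = 1.4315
β_Farrow = 0.00524 / 0.01446 = 0.3624
β_Paxton = 0.02130 / 0.01446 = 1.4730
β_Fenwick = 0.00895 / 0.01446 = 0.6189
β_P = Σ w_i β_i = 0.13×1.4315 + 0.24×0.3624 + 0.32×1.4730 + 0.31×0.6189 = 0.9363
E(R_P) = R_f + β_P × MRP = 5.2% + 0.9363 × 3.1% = 8.10%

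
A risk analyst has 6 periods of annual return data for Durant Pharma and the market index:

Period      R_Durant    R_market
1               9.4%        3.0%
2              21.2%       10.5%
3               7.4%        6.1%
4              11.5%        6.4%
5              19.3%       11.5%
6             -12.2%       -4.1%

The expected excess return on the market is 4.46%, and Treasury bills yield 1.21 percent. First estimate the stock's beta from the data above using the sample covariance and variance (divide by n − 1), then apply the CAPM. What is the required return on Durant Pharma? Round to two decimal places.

Mean R_i = (9.4 + 21.2 + 7.4 + 11.5 + 19.3 − 12.2) / 6 = 9.4333%
Mean R_m = (3.0 + 10.5 + 6.1 + 6.4 + 11.5 − 4.1) / 6 = 5.5667%
Σ(R_i − R̄_i)(R_m − R̄_m) = 326.4367  ⇒  Cov = 326.4367 / 5 = 65.2873
Σ(R_m − R̄_m)² = 160.5533  ⇒  Var(R_m) = 160.5533 / 5 = 32.1107
β = Cov / Var(R_m) = 65.2873 / 32.1107 = 2.0332
E(R) = R_f + β × MRP = 1.21% + 2.0332 × 4.46% = 10.28%

10.28%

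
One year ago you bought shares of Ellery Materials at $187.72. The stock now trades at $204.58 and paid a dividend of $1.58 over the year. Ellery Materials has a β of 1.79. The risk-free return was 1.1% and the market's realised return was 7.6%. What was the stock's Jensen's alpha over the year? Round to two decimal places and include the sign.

Realised HPR = (P1 + D1 − P0) / P0 = (204.58 + 1.58 − 187.72) / 187.72 = 18.44 / 187.72 = 9.8231%
MRP = 7.6% − 1.1% = 6.50%
CAPM required = R_f + β·MRP = 1.1% + 1.79 × 6.5% = 12.7350%
α = realised − required = 9.8231% − 12.7350% = -2.91%

-2.91%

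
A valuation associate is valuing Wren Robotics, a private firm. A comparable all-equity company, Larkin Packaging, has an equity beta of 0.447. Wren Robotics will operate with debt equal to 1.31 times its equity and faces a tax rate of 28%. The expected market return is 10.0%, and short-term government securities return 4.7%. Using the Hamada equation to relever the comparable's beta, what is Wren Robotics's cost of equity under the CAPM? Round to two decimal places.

9.30%

β_L = β_U × [1 + (1 − t)(D/E)] = 0.447 × [1 + (1 − 0.28) × 1.31]
    = 0.447 × [1 + 0.72 × 1.31] = 0.447 × 1.9432 = 0.8686
MRP = 10.0% − 4.7% = 5.30%
E(R) = R_f + β_L × MRP = 4.7% + 0.8686 × 5.3% = 9.30%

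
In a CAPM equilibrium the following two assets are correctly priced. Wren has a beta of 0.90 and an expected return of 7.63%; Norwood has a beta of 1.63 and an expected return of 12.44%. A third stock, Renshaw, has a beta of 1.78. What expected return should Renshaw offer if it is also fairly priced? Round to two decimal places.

MRP (SML slope) = (12.44% − 7.63%) / (1.63 − 0.90) = 4.81% / 0.73 = 6.5890%
R_f (intercept) = 7.63% − 0.90 × 6.5890% = 1.6999%
E(R_Renshaw) = R_f + β × MRP = 1.6999% + 1.78 × 6.5890% = 13.43%

13.43%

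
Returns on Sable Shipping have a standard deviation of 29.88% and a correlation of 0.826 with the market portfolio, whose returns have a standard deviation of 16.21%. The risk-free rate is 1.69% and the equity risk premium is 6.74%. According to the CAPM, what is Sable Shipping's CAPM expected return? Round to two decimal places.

β = ρ × σ_i / σ_m = 0.826 × 29.88% / 16.21% = 1.5226
E(R) = 1.69% + 1.5226 × 6.74% = 11.95%

11.95%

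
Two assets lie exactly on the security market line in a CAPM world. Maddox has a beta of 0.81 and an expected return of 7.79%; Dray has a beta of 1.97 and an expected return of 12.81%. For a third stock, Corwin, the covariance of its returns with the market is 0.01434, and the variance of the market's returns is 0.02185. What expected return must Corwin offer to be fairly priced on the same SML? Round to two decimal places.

MRP = (12.81% − 7.79%) / (1.97 − 0.81) = 4.3276%
R_f = 7.79% − 0.81 × 4.3276% = 4.2846%
β_Corwin = Cov / Var(R_m) = 0.01434 / 0.02185 = 0.6563
E(R_Corwin) = R_f + β × MRP = 4.2846% + 0.6563 × 4.3276% = 7.12%

7.12%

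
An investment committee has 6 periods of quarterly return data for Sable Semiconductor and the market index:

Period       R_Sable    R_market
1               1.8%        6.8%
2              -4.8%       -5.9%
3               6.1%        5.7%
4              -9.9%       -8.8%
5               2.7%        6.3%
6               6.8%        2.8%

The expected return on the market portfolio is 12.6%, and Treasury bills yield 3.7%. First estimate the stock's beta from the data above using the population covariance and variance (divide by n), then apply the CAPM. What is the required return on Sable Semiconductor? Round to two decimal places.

Mean R_i = (1.8 − 4.8 + 6.1 − 9.9 + 2.7 + 6.8) / 6 = 0.4500%
Mean R_m = (6.8 − 5.9 + 5.7 − 8.8 + 6.3 + 2.8) / 6 = 1.1500%
Σ(R_i − R̄_i)(R_m − R̄_m) = 195.3950  ⇒  Cov = 195.3950 / 6 = 32.5658
Σ(R_m − R̄_m)² = 230.5750  ⇒  Var(R_m) = 230.5750 / 6 = 38.4292
β = Cov / Var(R_m) = 32.5658 / 38.4292 = 0.8474
MRP = 12.6% − 3.7% = 8.90%
E(R) = R_f + β × MRP = 3.7% + 0.8474 × 8.9% = 11.24%

11.24%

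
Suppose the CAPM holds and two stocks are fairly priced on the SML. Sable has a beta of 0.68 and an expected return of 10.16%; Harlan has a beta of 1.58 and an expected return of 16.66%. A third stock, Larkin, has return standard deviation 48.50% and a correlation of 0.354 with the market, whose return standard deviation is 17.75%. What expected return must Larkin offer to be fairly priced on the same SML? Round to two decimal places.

12.23%

MRP = (16.66% − 10.16%) / (1.58 − 0.68) = 7.2222%
R_f = 10.16% − 0.68 × 7.2222% = 5.2489%
β_Larkin = ρ·σ_i/σ_m = 0.354 × 48.50 / 17.75 = 0.9673
E(R_Larkin) = R_f + β × MRP = 5.2489% + 0.9673 × 7.2222% = 12.23%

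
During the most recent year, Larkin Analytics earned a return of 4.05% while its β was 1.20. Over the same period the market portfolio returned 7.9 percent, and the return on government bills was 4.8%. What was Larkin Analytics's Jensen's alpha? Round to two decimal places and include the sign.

-4.47%

Market excess return = 7.9% − 4.8% = 3.10%
CAPM benchmark = R_f + β(R_m − R_f) = 4.8% + 1.20 × 3.1% = 8.5200%
α = actual − benchmark = 4.05% − 8.5200% = -4.47%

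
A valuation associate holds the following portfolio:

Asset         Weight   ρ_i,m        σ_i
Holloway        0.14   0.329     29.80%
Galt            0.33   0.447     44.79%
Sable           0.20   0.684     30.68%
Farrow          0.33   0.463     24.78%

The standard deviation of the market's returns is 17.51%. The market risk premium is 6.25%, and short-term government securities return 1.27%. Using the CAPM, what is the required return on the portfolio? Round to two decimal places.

β_Holloway = 0.329 × 29.80% / 17.51% = 0.5599
β_Galt = 0.447 × 44.79% / 17.51% = 1.1434
β_Sable = 0.684 × 30.68% / 17.51% = 1.1985
β_Farrow = 0.463 × 24.78% / 17.51% = 0.6552
β_P = Σ w_i β_i = 0.14×0.5599 + 0.33×1.1434 + 0.20×1.1985 + 0.33×0.6552 = 0.9116
E(R_P) = R_f + β_P × MRP = 1.27% + 0.9116 × 6.25% = 6.97%

6.97%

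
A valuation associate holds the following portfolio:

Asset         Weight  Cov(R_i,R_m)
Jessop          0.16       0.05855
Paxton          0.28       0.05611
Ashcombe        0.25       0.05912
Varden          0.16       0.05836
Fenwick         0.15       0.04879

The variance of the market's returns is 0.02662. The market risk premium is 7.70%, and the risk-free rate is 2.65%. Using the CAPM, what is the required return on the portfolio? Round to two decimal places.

β_Jessop = 0.05855 / 0.02662 = 2.1995
β_Paxton = 0.05611 / 0.02662 = 2.1078
β_Ashcombe = 0.05912 / 0.02662 = 2.2209
β_Varden = 0.05836 / 0.02662 = 2.1923
β_Fenwick = 0.04879 / 0.02662 = 1.8328
β_P = Σ w_i β_i = 0.16×2.1995 + 0.28×2.1078 + 0.25×2.2209 + 0.16×2.1923 + 0.15×1.8328 = 2.1230
E(R_P) = R_f + β_P × MRP = 2.65% + 2.1230 × 7.70% = 19.00%

19.00%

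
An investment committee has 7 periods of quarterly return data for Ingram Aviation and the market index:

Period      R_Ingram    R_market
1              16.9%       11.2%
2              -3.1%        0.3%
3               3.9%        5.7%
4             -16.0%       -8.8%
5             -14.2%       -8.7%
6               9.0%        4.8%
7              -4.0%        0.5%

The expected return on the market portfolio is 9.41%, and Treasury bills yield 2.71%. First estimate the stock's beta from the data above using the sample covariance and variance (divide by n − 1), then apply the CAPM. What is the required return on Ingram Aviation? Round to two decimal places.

13.27%

Mean R_i = (16.9 − 3.1 + 3.9 − 16.0 − 14.2 + 9.0 − 4.0) / 7 = -1.0714%
Mean R_m = (11.2 + 0.3 + 5.7 − 8.8 − 8.7 + 4.8 + 0.5) / 7 = 0.7143%
Σ(R_i − R̄_i)(R_m − R̄_m) = 521.4771  ⇒  Cov = 521.4771 / 6 = 86.9129
Σ(R_m − R̄_m)² = 330.8686  ⇒  Var(R_m) = 330.8686 / 6 = 55.1448
β = Cov / Var(R_m) = 86.9129 / 55.1448 = 1.5761
MRP = 9.41% − 2.71% = 6.70%
E(R) = R_f + β × MRP = 2.71% + 1.5761 × 6.70% = 13.27%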